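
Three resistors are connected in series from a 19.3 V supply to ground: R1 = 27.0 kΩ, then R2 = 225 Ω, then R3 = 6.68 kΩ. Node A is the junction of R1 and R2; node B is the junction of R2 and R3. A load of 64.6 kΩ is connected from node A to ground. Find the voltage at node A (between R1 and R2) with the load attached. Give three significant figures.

V ≈ 3.62 V

Below node A the series string R2+R3 = 6905 Ω sits in parallel with the 64600 Ω load: 6238 Ω.
V_A = 19.3 × 6238/(27000 + 6238) = 3.62 V.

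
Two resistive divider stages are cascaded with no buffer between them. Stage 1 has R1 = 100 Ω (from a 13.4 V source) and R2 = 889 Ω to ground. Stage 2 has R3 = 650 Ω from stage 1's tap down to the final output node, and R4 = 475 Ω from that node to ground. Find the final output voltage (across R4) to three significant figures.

V_out ≈ 4.71 V

Stage 2 presents R3+R4 = 1125 Ω as a load on stage 1's tap.
Stage 1's lower leg becomes R2‖(R3+R4) = 496.6 Ω, so V_mid = 13.4 × 496.6/596.6 = 11.15 V.
Stage 2 is itself unloaded: V_out = V_mid × R4/(R3+R4) = 11.15 × 475/1125 = 4.71 V.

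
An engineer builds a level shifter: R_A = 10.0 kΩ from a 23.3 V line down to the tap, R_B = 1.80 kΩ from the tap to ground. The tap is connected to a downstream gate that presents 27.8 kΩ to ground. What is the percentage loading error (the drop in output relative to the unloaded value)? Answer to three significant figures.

The divider's output (Thévenin) resistance is R_A‖R_B = 1.525 kΩ.
Fractional drop under load = R_th/(R_th + R_L) = 1.525 / (1.525 + 27.8) = 0.05202.
So the output falls by 5.20 %.

5.20 %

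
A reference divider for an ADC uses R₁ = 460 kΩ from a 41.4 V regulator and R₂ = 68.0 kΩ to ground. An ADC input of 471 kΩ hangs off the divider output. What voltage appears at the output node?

V_out ≈ 4.74 V

The load sits in parallel with R₂: R₂‖R_L = (68.0 × 471) / (68.0 + 471) = 59.42 kΩ.
V_out = 41.4 × 59.42 / (460 + 59.42) = 41.4 × 59.42/519.4 = 4.74 V.
(Unloaded it would have been 5.33 V.)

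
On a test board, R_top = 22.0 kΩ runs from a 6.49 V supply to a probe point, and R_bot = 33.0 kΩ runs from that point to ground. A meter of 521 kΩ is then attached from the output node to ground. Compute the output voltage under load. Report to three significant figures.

The load sits in parallel with R_bot: R_bot‖R_L = (33.0 × 521) / (33.0 + 521) = 31.03 kΩ.
V_out = 6.49 × 31.03 / (22.0 + 31.03) = 6.49 × 31.03/53.03 = 3.80 V.
(Unloaded it would have been 3.89 V.)

V_out ≈ 3.80 V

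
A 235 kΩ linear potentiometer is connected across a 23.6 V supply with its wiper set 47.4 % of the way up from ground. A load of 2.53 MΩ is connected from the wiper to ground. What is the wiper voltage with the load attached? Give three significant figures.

The wiper splits the pot into (1−α)R = 123.6 kΩ above and αR = 111.4 kΩ below.
Lower section ‖ load = 106.7 kΩ.
V_wiper = 23.6 × 106.7/(123.6 + 106.7) = 10.9 V.

V ≈ 10.9 V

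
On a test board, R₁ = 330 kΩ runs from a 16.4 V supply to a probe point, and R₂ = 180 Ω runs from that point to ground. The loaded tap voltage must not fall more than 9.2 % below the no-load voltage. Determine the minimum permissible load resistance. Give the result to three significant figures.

R_L(min) ≈ 1.78 kΩ

Output resistance R_th = R₁‖R₂ = (330000 × 180)/330200 = 179.9 Ω.
The fractional drop is R_th/(R_th + R_L); requiring this ≤ 0.0920 gives R_L ≥ R_th(1/0.0920 − 1) = 179.9 × 9.870 = 1.78 kΩ.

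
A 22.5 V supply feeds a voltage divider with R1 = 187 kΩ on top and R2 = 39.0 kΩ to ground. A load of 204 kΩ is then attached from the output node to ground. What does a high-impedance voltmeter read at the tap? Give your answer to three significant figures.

The load sits in parallel with R2: R2‖R_L = (39.0 × 204) / (39.0 + 204) = 32.74 kΩ.
V_out = 22.5 × 32.74 / (187 + 32.74) = 22.5 × 32.74/219.7 = 3.35 V.

V_out ≈ 3.35 V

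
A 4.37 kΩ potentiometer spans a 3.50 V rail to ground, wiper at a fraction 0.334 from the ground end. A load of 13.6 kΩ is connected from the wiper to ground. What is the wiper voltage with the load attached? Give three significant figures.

V ≈ 1.09 V

The wiper splits the pot into (1−α)R = 2.910 kΩ above and αR = 1.460 kΩ below.
Lower section ‖ load = 1.318 kΩ.
V_wiper = 3.50 × 1.318/(2.910 + 1.318) = 1.09 V.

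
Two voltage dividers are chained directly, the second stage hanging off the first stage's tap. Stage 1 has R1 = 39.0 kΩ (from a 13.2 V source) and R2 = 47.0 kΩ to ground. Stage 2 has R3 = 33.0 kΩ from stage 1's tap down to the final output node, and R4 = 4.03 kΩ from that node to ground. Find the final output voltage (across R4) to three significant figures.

Stage 2 presents R3+R4 = 37.03 kΩ as a load on stage 1's tap.
Stage 1's lower leg becomes R2‖(R3+R4) = 20.71 kΩ, so V_mid = 13.2 × 20.71/59.71 = 4.579 V.
Stage 2 is itself unloaded: V_out = V_mid × R4/(R3+R4) = 4.579 × 4.03/37.03 = 0.498 V.

V_out ≈ 0.498 V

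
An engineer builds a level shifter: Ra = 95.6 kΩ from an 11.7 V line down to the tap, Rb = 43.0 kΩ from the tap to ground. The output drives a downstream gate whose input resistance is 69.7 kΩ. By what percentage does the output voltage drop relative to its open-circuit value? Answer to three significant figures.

Unloaded V = 11.7 × 43.0/138.6 = 3.630 V.
Loaded: Rb‖R_L = 26.59 kΩ, giving V = 11.7 × 26.59/122.2 = 2.546 V.
Drop = (3.630 − 2.546) / 3.630 = 29.9 %.

29.9 %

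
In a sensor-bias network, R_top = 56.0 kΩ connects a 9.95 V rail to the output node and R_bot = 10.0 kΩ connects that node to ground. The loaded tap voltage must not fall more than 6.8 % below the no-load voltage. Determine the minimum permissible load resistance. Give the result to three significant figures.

Output resistance R_th = R_top‖R_bot = (56.0 × 10.0)/66.00 = 8.485 kΩ.
The fractional drop is R_th/(R_th + R_L); requiring this ≤ 0.0680 gives R_L ≥ R_th(1/0.0680 − 1) = 8.485 × 13.71 = 116 kΩ.

R_L(min) ≈ 116 kΩ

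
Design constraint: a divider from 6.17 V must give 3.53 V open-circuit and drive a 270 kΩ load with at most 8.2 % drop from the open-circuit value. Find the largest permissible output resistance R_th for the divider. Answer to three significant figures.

Loading drop = R_th/(R_th + R_L) ≤ 0.0820, so R_th ≤ R_L · ε/(1−ε) = 270 kΩ × 0.0820/0.9180 = 24.1 kΩ.

R_th ≤ 24.1 kΩ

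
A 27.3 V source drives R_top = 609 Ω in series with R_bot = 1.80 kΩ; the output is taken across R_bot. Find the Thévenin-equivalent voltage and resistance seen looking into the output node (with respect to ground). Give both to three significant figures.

V_th = 20.4 V, R_th = 455 Ω

V_th is the open-circuit tap voltage: 27.3 × 1800/(609 + 1800) = 20.4 V.
With the supply zeroed, R_top and R_bot appear in parallel from the tap: R_th = R_top‖R_bot = (609 × 1800)/2409 = 455 Ω.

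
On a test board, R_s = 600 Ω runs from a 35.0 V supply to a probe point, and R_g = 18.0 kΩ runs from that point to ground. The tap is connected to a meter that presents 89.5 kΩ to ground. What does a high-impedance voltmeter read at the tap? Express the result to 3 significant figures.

V_out ≈ 33.7 V

The load sits in parallel with R_g: R_g‖R_L = (18000 × 89500) / (18000 + 89500) = 14990 Ω.
V_out = 35.0 × 14990 / (600 + 14990) = 35.0 × 14990/15590 = 33.7 V.
(Unloaded it would have been 33.9 V.)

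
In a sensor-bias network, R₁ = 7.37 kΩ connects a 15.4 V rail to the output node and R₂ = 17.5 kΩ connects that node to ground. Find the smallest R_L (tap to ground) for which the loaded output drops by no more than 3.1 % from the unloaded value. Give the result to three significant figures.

Output resistance R_th = R₁‖R₂ = (7.37 × 17.5)/24.87 = 5.186 kΩ.
The fractional drop is R_th/(R_th + R_L); requiring this ≤ 0.0310 gives R_L ≥ R_th(1/0.0310 − 1) = 5.186 × 31.26 = 162 kΩ.

R_L(min) ≈ 162 kΩ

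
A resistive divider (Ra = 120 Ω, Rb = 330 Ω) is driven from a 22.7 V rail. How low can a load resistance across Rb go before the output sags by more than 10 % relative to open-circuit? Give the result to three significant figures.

R_L(min) ≈ 792 Ω

Output resistance R_th = Ra‖Rb = (120 × 330)/450.0 = 88.00 Ω.
The fractional drop is R_th/(R_th + R_L); requiring this ≤ 0.100 gives R_L ≥ R_th(1/0.100 − 1) = 88.00 × 9.000 = 792 Ω.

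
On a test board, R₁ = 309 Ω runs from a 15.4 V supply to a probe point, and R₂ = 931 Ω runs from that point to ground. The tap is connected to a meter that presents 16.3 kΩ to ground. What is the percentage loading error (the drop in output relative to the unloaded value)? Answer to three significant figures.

1.40 %

The divider's output (Thévenin) resistance is R₁‖R₂ = 232.0 Ω.
Fractional drop under load = R_th/(R_th + R_L) = 232.0 / (232.0 + 16300) = 0.01403.
So the output falls by 1.40 %.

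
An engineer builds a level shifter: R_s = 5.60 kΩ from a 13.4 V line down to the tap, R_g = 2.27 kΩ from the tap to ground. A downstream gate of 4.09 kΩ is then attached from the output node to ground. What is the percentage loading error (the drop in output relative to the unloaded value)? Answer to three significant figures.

Unloaded V = 13.4 × 2.27/7.870 = 3.865 V.
Loaded: R_g‖R_L = 1.460 kΩ, giving V = 13.4 × 1.460/7.060 = 2.771 V.
Drop = (3.865 − 2.771) / 3.865 = 28.3 %.

28.3 %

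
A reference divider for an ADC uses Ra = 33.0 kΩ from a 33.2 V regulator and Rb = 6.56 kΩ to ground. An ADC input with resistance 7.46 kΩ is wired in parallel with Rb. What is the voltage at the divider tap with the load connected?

The load sits in parallel with Rb: Rb‖R_L = (6.56 × 7.46) / (6.56 + 7.46) = 3.491 kΩ.
V_out = 33.2 × 3.491 / (33.0 + 3.491) = 33.2 × 3.491/36.49 = 3.18 V.

V_out ≈ 3.18 V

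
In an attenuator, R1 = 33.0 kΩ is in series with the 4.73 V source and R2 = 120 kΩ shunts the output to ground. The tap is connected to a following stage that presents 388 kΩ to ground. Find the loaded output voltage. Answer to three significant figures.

The load sits in parallel with R2: R2‖R_L = (120 × 388) / (120 + 388) = 91.65 kΩ.
V_out = 4.73 × 91.65 / (33.0 + 91.65) = 4.73 × 91.65/124.7 = 3.48 V.

V_out ≈ 3.48 V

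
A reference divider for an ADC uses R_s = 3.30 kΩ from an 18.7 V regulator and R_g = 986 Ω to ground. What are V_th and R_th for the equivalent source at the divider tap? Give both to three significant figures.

V_th is the open-circuit tap voltage: 18.7 × 986/(3300 + 986) = 4.30 V.
With the supply zeroed, R_s and R_g appear in parallel from the tap: R_th = R_s‖R_g = (3300 × 986)/4286 = 759 Ω.

V_th = 4.30 V, R_th = 759 Ω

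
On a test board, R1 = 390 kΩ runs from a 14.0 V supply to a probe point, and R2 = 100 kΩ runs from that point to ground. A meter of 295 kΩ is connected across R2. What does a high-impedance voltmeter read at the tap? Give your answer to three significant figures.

The load sits in parallel with R2: R2‖R_L = (100 × 295) / (100 + 295) = 74.68 kΩ.
V_out = 14.0 × 74.68 / (390 + 74.68) = 14.0 × 74.68/464.7 = 2.25 V.

V_out ≈ 2.25 V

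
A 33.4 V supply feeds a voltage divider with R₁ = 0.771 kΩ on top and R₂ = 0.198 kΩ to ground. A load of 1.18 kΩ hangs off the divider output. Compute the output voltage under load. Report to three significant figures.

The load sits in parallel with R₂: R₂‖R_L = (198 × 1180) / (198 + 1180) = 169.6 Ω.
V_out = 33.4 × 169.6 / (771 + 169.6) = 33.4 × 169.6/940.6 = 6.02 V.
(Unloaded it would have been 6.82 V.)

V_out ≈ 6.02 V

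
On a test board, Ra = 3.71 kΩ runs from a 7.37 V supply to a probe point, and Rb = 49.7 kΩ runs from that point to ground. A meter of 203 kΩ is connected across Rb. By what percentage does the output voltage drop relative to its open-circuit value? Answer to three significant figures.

The divider's output (Thévenin) resistance is Ra‖Rb = 3.452 kΩ.
Fractional drop under load = R_th/(R_th + R_L) = 3.452 / (3.452 + 203) = 0.01672.
So the output falls by 1.67 %.

1.67 %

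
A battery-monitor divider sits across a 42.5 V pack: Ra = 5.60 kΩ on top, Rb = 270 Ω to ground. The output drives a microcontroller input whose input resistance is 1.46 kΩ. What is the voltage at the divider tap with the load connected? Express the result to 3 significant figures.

The load sits in parallel with Rb: Rb‖R_L = (270 × 1460) / (270 + 1460) = 227.9 Ω.
V_out = 42.5 × 227.9 / (5600 + 227.9) = 42.5 × 227.9/5828 = 1.66 V.

V_out ≈ 1.66 V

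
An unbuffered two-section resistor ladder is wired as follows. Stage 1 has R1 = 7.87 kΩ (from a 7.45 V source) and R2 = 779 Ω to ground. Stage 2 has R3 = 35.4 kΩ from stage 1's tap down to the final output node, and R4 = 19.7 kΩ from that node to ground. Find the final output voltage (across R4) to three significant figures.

Stage 2 presents R3+R4 = 55100 Ω as a load on stage 1's tap.
Stage 1's lower leg becomes R2‖(R3+R4) = 768.1 Ω, so V_mid = 7.45 × 768.1/8638 = 0.6625 V.
Stage 2 is itself unloaded: V_out = V_mid × R4/(R3+R4) = 0.6625 × 19700/55100 = 0.237 V.

V_out ≈ 0.237 V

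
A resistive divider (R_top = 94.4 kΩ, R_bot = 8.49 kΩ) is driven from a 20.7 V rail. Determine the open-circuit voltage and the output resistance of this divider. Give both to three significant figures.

V_th = 1.71 V, R_th = 7.79 kΩ

V_th is the open-circuit tap voltage: 20.7 × 8.49/(94.4 + 8.49) = 1.71 V.
With the supply zeroed, R_top and R_bot appear in parallel from the tap: R_th = R_top‖R_bot = (94.4 × 8.49)/102.9 = 7.79 kΩ.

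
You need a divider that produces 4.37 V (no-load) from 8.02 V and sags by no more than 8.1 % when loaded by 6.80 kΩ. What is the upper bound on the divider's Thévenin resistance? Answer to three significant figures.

R_th ≤ 599 Ω

Loading drop = R_th/(R_th + R_L) ≤ 0.0810, so R_th ≤ R_L · ε/(1−ε) = 6.80 kΩ × 0.0810/0.9190 = 599 Ω.
(Any R1, R2 with R2/(R1+R2) = 0.545 and R1‖R2 ≤ 599 Ω will meet the spec.)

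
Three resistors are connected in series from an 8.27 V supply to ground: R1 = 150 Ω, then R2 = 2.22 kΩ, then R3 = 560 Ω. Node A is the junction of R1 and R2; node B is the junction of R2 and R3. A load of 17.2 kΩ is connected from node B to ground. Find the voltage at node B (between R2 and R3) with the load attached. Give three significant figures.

V ≈ 1.54 V

At node B, R3 is in parallel with the load: R3‖R_L = 542.3 Ω.
Below node A the resistance is R2 + (R3‖R_L) = 2762 Ω, so V_A = 8.27 × 2762/2912 = 7.844 V.
Then V_B = V_A × (R3‖R_L)/(R2 + R3‖R_L) = 7.844 × 542.3/2762 = 1.54 V.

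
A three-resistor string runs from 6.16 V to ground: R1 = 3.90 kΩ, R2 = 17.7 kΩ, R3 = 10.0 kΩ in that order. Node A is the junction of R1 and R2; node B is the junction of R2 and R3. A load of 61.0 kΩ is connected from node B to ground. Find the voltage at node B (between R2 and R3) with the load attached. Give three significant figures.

At node B, R3 is in parallel with the load: R3‖R_L = 8.592 kΩ.
Below node A the resistance is R2 + (R3‖R_L) = 26.29 kΩ, so V_A = 6.16 × 26.29/30.19 = 5.364 V.
Then V_B = V_A × (R3‖R_L)/(R2 + R3‖R_L) = 5.364 × 8.592/26.29 = 1.75 V.

V ≈ 1.75 V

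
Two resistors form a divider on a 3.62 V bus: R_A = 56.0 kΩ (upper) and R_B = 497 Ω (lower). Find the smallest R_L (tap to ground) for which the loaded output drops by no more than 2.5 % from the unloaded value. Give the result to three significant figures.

R_L(min) ≈ 19.2 kΩ

Output resistance R_th = R_A‖R_B = (56000 × 497)/56500 = 492.6 Ω.
The fractional drop is R_th/(R_th + R_L); requiring this ≤ 0.0250 gives R_L ≥ R_th(1/0.0250 − 1) = 492.6 × 39.00 = 19.2 kΩ.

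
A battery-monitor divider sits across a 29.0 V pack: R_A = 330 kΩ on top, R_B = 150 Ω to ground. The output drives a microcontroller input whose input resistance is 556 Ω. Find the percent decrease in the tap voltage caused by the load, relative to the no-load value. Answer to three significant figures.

21.2 %

The divider's output (Thévenin) resistance is R_A‖R_B = 149.9 Ω.
Fractional drop under load = R_th/(R_th + R_L) = 149.9 / (149.9 + 556) = 0.2124.
So the output falls by 21.2 %.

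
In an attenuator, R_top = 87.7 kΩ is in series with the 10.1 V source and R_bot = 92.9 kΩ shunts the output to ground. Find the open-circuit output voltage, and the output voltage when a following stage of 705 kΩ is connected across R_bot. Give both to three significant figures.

Open-circuit: V = 10.1 × 92.9/(87.7 + 92.9) = 5.20 V.
With the load, R_bot becomes R_bot‖R_L = 82.08 kΩ, so V = 10.1 × 82.08/169.8 = 4.88 V.

Unloaded: 5.20 V; loaded: 4.88 V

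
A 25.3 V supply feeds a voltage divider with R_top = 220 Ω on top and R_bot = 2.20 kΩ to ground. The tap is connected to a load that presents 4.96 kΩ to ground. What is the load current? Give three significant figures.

I_L ≈ 4.46 mA

R_bot‖R_L = 1524 Ω; V_out = 25.3 × 1524/1744 = 22.11 V.
I_L = V_out / R_L = 22.11 / 4.96 kΩ = 4.46 mA.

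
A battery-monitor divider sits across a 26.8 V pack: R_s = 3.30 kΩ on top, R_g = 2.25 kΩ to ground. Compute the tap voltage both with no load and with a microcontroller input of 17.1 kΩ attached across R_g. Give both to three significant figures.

Unloaded: 10.9 V; loaded: 10.1 V

Open-circuit: V = 26.8 × 2.25/(3.30 + 2.25) = 10.9 V.
With the load, R_g becomes R_g‖R_L = 1.988 kΩ, so V = 26.8 × 1.988/5.288 = 10.1 V.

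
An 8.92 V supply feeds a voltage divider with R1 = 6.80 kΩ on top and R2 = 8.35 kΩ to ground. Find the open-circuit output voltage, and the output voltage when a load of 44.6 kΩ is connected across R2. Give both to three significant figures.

Open-circuit: V = 8.92 × 8.35/(6.80 + 8.35) = 4.92 V.
With the load, R2 becomes R2‖R_L = 7.033 kΩ, so V = 8.92 × 7.033/13.83 = 4.54 V.

Unloaded: 4.92 V; loaded: 4.54 V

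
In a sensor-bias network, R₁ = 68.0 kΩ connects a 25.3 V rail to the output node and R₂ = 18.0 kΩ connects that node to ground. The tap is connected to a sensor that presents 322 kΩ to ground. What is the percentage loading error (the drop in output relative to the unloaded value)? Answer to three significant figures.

The divider's output (Thévenin) resistance is R₁‖R₂ = 14.23 kΩ.
Fractional drop under load = R_th/(R_th + R_L) = 14.23 / (14.23 + 322) = 0.04233.
So the output falls by 4.23 %.

4.23 %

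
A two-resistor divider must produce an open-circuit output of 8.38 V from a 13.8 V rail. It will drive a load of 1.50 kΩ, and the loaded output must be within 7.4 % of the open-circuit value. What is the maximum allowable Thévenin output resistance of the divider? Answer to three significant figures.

R_th ≤ 120 Ω

Loading drop = R_th/(R_th + R_L) ≤ 0.0740, so R_th ≤ R_L · ε/(1−ε) = 1.50 kΩ × 0.0740/0.9260 = 120 Ω.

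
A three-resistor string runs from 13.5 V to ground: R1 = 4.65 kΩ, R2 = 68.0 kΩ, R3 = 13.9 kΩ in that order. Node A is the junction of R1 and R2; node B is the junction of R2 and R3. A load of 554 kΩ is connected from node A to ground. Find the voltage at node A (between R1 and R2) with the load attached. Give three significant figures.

V ≈ 12.7 V

Below node A the series string R2+R3 = 81.90 kΩ sits in parallel with the 554 kΩ load: 71.35 kΩ.
V_A = 13.5 × 71.35/(4.65 + 71.35) = 12.7 V.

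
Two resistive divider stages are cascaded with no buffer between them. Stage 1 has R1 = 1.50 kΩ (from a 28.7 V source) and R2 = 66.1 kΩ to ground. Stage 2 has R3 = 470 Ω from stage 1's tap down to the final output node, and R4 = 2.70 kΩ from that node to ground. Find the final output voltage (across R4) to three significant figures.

V_out ≈ 16.3 V

Stage 2 presents R3+R4 = 3170 Ω as a load on stage 1's tap.
Stage 1's lower leg becomes R2‖(R3+R4) = 3025 Ω, so V_mid = 28.7 × 3025/4525 = 19.19 V.
Stage 2 is itself unloaded: V_out = V_mid × R4/(R3+R4) = 19.19 × 2700/3170 = 16.3 V.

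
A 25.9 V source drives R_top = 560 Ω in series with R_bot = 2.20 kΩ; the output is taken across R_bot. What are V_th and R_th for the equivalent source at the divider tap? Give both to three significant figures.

V_th = 20.6 V, R_th = 446 Ω

V_th is the open-circuit tap voltage: 25.9 × 2200/(560 + 2200) = 20.6 V.
With the supply zeroed, R_top and R_bot appear in parallel from the tap: R_th = R_top‖R_bot = (560 × 2200)/2760 = 446 Ω.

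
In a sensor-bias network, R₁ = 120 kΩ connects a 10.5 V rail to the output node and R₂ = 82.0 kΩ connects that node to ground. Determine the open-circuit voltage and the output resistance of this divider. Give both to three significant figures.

V_th = 4.26 V, R_th = 48.7 kΩ

V_th is the open-circuit tap voltage: 10.5 × 82.0/(120 + 82.0) = 4.26 V.
With the supply zeroed, R₁ and R₂ appear in parallel from the tap: R_th = R₁‖R₂ = (120 × 82.0)/202.0 = 48.7 kΩ.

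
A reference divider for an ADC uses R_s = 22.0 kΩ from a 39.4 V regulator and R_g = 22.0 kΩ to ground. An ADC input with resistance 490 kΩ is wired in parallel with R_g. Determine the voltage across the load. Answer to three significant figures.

V_out ≈ 19.3 V

The load sits in parallel with R_g: R_g‖R_L = (22.0 × 490) / (22.0 + 490) = 21.05 kΩ.
V_out = 39.4 × 21.05 / (22.0 + 21.05) = 39.4 × 21.05/43.05 = 19.3 V.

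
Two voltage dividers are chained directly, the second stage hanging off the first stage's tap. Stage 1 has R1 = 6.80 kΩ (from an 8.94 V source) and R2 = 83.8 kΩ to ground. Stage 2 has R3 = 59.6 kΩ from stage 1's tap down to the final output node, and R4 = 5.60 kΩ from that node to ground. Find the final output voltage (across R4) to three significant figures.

Stage 2 presents R3+R4 = 65.20 kΩ as a load on stage 1's tap.
Stage 1's lower leg becomes R2‖(R3+R4) = 36.67 kΩ, so V_mid = 8.94 × 36.67/43.47 = 7.542 V.
Stage 2 is itself unloaded: V_out = V_mid × R4/(R3+R4) = 7.542 × 5.60/65.20 = 0.648 V.

V_out ≈ 0.648 V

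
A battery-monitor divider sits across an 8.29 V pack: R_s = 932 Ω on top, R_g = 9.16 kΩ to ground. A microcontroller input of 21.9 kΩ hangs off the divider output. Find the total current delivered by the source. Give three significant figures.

R_g‖R_L = 6459 Ω, so the source sees R_s + R_g‖R_L = 7391 Ω.
I = 8.29 V / 7391 Ω = 1.12 mA.

I ≈ 1.12 mA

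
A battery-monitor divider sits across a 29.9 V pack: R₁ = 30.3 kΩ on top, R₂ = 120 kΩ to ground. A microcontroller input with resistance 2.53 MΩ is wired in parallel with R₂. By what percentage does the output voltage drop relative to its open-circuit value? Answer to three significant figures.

The divider's output (Thévenin) resistance is R₁‖R₂ = 24.19 kΩ.
Fractional drop under load = R_th/(R_th + R_L) = 24.19 / (24.19 + 2530) = 0.009471.
So the output falls by 0.947 %.

0.947 %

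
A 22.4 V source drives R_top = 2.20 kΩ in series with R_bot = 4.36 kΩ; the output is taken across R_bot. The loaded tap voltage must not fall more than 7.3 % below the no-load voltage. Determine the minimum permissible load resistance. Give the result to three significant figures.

Output resistance R_th = R_top‖R_bot = (2.20 × 4.36)/6.560 = 1.462 kΩ.
The fractional drop is R_th/(R_th + R_L); requiring this ≤ 0.0730 gives R_L ≥ R_th(1/0.0730 − 1) = 1.462 × 12.70 = 18.6 kΩ.

R_L(min) ≈ 18.6 kΩ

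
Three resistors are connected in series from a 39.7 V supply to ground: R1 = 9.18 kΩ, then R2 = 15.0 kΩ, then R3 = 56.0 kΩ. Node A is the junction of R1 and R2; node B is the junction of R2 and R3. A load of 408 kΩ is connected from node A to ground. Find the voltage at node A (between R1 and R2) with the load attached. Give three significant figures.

V ≈ 34.5 V

Below node A the series string R2+R3 = 71.00 kΩ sits in parallel with the 408 kΩ load: 60.48 kΩ.
V_A = 39.7 × 60.48/(9.18 + 60.48) = 34.5 V.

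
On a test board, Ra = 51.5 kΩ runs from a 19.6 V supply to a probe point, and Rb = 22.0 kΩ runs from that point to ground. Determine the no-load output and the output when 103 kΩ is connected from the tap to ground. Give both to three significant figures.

Unloaded: 5.87 V; loaded: 5.10 V

Open-circuit: V = 19.6 × 22.0/(51.5 + 22.0) = 5.87 V.
With the load, Rb becomes Rb‖R_L = 18.13 kΩ, so V = 19.6 × 18.13/69.63 = 5.10 V.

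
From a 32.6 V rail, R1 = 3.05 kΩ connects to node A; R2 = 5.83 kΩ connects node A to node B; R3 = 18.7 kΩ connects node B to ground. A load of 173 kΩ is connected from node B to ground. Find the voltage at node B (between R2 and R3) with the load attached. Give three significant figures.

At node B, R3 is in parallel with the load: R3‖R_L = 16.88 kΩ.
Below node A the resistance is R2 + (R3‖R_L) = 22.71 kΩ, so V_A = 32.6 × 22.71/25.76 = 28.74 V.
Then V_B = V_A × (R3‖R_L)/(R2 + R3‖R_L) = 28.74 × 16.88/22.71 = 21.4 V.

V ≈ 21.4 V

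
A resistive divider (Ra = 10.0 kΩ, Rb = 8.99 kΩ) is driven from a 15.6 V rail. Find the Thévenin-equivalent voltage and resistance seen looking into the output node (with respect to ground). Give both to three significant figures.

V_th = 7.39 V, R_th = 4.73 kΩ

V_th is the open-circuit tap voltage: 15.6 × 8.99/(10.0 + 8.99) = 7.39 V.
With the supply zeroed, Ra and Rb appear in parallel from the tap: R_th = Ra‖Rb = (10.0 × 8.99)/18.99 = 4.73 kΩ.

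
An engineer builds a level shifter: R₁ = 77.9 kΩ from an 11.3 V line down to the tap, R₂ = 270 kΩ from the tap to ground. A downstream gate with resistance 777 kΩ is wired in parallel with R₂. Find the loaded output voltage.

V_out ≈ 8.14 V

The load sits in parallel with R₂: R₂‖R_L = (270 × 777) / (270 + 777) = 200.4 kΩ.
V_out = 11.3 × 200.4 / (77.9 + 200.4) = 11.3 × 200.4/278.3 = 8.14 V.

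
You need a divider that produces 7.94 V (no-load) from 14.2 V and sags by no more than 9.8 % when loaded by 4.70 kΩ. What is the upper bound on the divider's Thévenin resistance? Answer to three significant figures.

R_th ≤ 511 Ω

Loading drop = R_th/(R_th + R_L) ≤ 0.0980, so R_th ≤ R_L · ε/(1−ε) = 4.70 kΩ × 0.0980/0.9020 = 511 Ω.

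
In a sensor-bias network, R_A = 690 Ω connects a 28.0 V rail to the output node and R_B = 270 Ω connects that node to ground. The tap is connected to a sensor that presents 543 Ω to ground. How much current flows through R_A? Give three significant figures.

R_B‖R_L = 180.3 Ω, so the source sees R_A + R_B‖R_L = 870.3 Ω.
I = 28.0 V / 870.3 Ω = 32.2 mA.

I ≈ 32.2 mA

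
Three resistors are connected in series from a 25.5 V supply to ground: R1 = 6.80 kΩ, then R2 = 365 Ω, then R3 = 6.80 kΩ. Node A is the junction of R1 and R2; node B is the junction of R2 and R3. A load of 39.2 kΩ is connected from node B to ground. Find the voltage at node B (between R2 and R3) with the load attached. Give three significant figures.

At node B, R3 is in parallel with the load: R3‖R_L = 5795 Ω.
Below node A the resistance is R2 + (R3‖R_L) = 6160 Ω, so V_A = 25.5 × 6160/12960 = 12.12 V.
Then V_B = V_A × (R3‖R_L)/(R2 + R3‖R_L) = 12.12 × 5795/6160 = 11.4 V.

V ≈ 11.4 V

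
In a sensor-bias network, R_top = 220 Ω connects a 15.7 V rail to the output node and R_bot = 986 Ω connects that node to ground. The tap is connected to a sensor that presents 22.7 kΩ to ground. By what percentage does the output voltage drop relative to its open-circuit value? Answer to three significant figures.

0.786 %

The divider's output (Thévenin) resistance is R_top‖R_bot = 179.9 Ω.
Fractional drop under load = R_th/(R_th + R_L) = 179.9 / (179.9 + 22700) = 0.007861.
So the output falls by 0.786 %.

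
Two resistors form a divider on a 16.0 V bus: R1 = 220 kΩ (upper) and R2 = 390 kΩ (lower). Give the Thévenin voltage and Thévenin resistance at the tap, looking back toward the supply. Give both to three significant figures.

V_th = 10.2 V, R_th = 141 kΩ

V_th is the open-circuit tap voltage: 16.0 × 390/(220 + 390) = 10.2 V.
With the supply zeroed, R1 and R2 appear in parallel from the tap: R_th = R1‖R2 = (220 × 390)/610.0 = 141 kΩ.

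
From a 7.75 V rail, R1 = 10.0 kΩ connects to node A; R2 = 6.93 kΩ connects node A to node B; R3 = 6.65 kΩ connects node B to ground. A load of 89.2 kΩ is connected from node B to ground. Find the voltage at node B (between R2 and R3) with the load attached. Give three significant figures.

At node B, R3 is in parallel with the load: R3‖R_L = 6.189 kΩ.
Below node A the resistance is R2 + (R3‖R_L) = 13.12 kΩ, so V_A = 7.75 × 13.12/23.12 = 4.398 V.
Then V_B = V_A × (R3‖R_L)/(R2 + R3‖R_L) = 4.398 × 6.189/13.12 = 2.07 V.

V ≈ 2.07 V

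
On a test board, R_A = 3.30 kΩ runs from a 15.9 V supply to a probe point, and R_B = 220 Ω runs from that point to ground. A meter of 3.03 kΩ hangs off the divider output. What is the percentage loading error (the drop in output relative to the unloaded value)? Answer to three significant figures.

6.37 %

The divider's output (Thévenin) resistance is R_A‖R_B = 206.2 Ω.
Fractional drop under load = R_th/(R_th + R_L) = 206.2 / (206.2 + 3030) = 0.06373.
So the output falls by 6.37 %.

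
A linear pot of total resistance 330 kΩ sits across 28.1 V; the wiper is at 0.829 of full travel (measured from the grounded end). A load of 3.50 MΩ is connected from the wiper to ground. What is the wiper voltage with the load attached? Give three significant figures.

V ≈ 23.0 V

The wiper splits the pot into (1−α)R = 56.43 kΩ above and αR = 273.6 kΩ below.
Lower section ‖ load = 253.7 kΩ.
V_wiper = 28.1 × 253.7/(56.43 + 253.7) = 23.0 V.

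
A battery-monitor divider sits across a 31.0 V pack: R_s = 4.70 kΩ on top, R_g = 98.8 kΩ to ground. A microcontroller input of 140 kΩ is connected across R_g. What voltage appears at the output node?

V_out ≈ 28.7 V

The load sits in parallel with R_g: R_g‖R_L = (98.8 × 140) / (98.8 + 140) = 57.92 kΩ.
V_out = 31.0 × 57.92 / (4.70 + 57.92) = 31.0 × 57.92/62.62 = 28.7 V.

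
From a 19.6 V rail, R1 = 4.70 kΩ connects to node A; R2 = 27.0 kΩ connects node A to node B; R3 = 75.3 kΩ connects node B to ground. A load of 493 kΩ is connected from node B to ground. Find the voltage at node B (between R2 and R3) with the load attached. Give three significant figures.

V ≈ 13.2 V

At node B, R3 is in parallel with the load: R3‖R_L = 65.32 kΩ.
Below node A the resistance is R2 + (R3‖R_L) = 92.32 kΩ, so V_A = 19.6 × 92.32/97.02 = 18.65 V.
Then V_B = V_A × (R3‖R_L)/(R2 + R3‖R_L) = 18.65 × 65.32/92.32 = 13.2 V.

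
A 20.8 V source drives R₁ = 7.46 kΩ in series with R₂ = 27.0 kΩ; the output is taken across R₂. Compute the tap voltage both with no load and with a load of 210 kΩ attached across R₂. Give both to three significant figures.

Unloaded: 16.3 V; loaded: 15.9 V

Open-circuit: V = 20.8 × 27.0/(7.46 + 27.0) = 16.3 V.
With the load, R₂ becomes R₂‖R_L = 23.92 kΩ, so V = 20.8 × 23.92/31.38 = 15.9 V.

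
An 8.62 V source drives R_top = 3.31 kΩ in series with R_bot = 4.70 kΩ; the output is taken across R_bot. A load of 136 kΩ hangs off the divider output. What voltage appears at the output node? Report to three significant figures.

V_out ≈ 4.99 V

The load sits in parallel with R_bot: R_bot‖R_L = (4.70 × 136) / (4.70 + 136) = 4.543 kΩ.
V_out = 8.62 × 4.543 / (3.31 + 4.543) = 8.62 × 4.543/7.853 = 4.99 V.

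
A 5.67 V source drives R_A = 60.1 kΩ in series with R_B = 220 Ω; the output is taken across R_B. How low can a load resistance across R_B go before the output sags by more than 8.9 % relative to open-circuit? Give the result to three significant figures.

R_L(min) ≈ 2.24 kΩ

Output resistance R_th = R_A‖R_B = (60100 × 220)/60320 = 219.2 Ω.
The fractional drop is R_th/(R_th + R_L); requiring this ≤ 0.0890 gives R_L ≥ R_th(1/0.0890 − 1) = 219.2 × 10.24 = 2.24 kΩ.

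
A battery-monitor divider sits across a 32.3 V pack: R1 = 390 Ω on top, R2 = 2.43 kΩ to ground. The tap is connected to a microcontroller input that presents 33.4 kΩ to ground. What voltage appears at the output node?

The load sits in parallel with R2: R2‖R_L = (2430 × 33400) / (2430 + 33400) = 2265 Ω.
V_out = 32.3 × 2265 / (390 + 2265) = 32.3 × 2265/2655 = 27.6 V.
(Unloaded it would have been 27.8 V.)

V_out ≈ 27.6 V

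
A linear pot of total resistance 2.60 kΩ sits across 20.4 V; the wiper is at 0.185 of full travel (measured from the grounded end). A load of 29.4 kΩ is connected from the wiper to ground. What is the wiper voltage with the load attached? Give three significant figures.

The wiper splits the pot into (1−α)R = 2119 Ω above and αR = 481.0 Ω below.
Lower section ‖ load = 473.3 Ω.
V_wiper = 20.4 × 473.3/(2119 + 473.3) = 3.72 V.

V ≈ 3.72 V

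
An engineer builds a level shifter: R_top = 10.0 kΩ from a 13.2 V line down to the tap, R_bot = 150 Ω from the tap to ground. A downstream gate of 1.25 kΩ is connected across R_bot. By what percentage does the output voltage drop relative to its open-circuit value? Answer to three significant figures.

10.6 %

Unloaded V = 13.2 × 150/10150 = 0.19507 V.
Loaded: R_bot‖R_L = 133.9 Ω, giving V = 13.2 × 133.9/10130 = 0.17445 V.
Drop = (0.19507 − 0.17445) / 0.19507 = 10.6 %.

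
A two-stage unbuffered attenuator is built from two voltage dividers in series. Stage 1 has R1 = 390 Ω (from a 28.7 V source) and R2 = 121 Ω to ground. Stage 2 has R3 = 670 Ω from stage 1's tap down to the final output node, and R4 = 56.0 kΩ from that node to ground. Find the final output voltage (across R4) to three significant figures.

Stage 2 presents R3+R4 = 56670 Ω as a load on stage 1's tap.
Stage 1's lower leg becomes R2‖(R3+R4) = 120.7 Ω, so V_mid = 28.7 × 120.7/510.7 = 6.785 V.
Stage 2 is itself unloaded: V_out = V_mid × R4/(R3+R4) = 6.785 × 56000/56670 = 6.70 V.

V_out ≈ 6.70 V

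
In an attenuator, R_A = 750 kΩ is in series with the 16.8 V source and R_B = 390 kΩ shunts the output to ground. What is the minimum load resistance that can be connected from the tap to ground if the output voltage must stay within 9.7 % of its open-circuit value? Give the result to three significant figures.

Output resistance R_th = R_A‖R_B = (750 × 390)/1140 = 256.6 kΩ.
The fractional drop is R_th/(R_th + R_L); requiring this ≤ 0.0970 gives R_L ≥ R_th(1/0.0970 − 1) = 256.6 × 9.309 = 2.39 MΩ.

R_L(min) ≈ 2.39 MΩ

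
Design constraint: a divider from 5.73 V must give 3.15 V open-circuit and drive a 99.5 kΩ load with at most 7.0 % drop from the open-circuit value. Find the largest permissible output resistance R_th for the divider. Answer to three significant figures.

R_th ≤ 7.49 kΩ

Loading drop = R_th/(R_th + R_L) ≤ 0.0700, so R_th ≤ R_L · ε/(1−ε) = 99.5 kΩ × 0.0700/0.9300 = 7.49 kΩ.
(Any R1, R2 with R2/(R1+R2) = 0.550 and R1‖R2 ≤ 7.49 kΩ will meet the spec.)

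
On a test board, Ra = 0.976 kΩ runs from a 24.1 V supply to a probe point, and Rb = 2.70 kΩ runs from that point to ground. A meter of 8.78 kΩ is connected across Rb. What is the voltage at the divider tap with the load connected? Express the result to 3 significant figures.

V_out ≈ 16.4 V

The load sits in parallel with Rb: Rb‖R_L = (2700 × 8780) / (2700 + 8780) = 2065 Ω.
V_out = 24.1 × 2065 / (976 + 2065) = 24.1 × 2065/3041 = 16.4 V.
(Unloaded it would have been 17.7 V.)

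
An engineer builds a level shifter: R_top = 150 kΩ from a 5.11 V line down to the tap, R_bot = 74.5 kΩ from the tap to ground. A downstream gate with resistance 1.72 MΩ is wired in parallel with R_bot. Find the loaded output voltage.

The load sits in parallel with R_bot: R_bot‖R_L = (74.5 × 1720) / (74.5 + 1720) = 71.41 kΩ.
V_out = 5.11 × 71.41 / (150 + 71.41) = 5.11 × 71.41/221.4 = 1.65 V.

V_out ≈ 1.65 V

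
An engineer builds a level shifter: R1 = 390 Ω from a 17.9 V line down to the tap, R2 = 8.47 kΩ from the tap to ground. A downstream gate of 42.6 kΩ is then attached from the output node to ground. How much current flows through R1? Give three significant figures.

I ≈ 2.40 mA

R2‖R_L = 7065 Ω, so the source sees R1 + R2‖R_L = 7455 Ω.
I = 17.9 V / 7455 Ω = 2.40 mA.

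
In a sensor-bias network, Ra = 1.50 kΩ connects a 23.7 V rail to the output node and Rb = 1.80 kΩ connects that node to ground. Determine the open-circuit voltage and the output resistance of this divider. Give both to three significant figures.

V_th = 12.9 V, R_th = 818 Ω

V_th is the open-circuit tap voltage: 23.7 × 1.80/(1.50 + 1.80) = 12.9 V.
With the supply zeroed, Ra and Rb appear in parallel from the tap: R_th = Ra‖Rb = (1.50 × 1.80)/3.300 = 818 Ω.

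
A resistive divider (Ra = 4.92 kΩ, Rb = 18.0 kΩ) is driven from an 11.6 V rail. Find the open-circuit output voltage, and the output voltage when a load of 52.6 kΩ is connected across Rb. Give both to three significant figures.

Unloaded: 9.11 V; loaded: 8.49 V

Open-circuit: V = 11.6 × 18.0/(4.92 + 18.0) = 9.11 V.
With the load, Rb becomes Rb‖R_L = 13.41 kΩ, so V = 11.6 × 13.41/18.33 = 8.49 V.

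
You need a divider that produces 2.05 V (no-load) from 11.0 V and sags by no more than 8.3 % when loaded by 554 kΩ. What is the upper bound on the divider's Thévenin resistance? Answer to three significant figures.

Loading drop = R_th/(R_th + R_L) ≤ 0.0830, so R_th ≤ R_L · ε/(1−ε) = 554 kΩ × 0.0830/0.9170 = 50.1 kΩ.
(Any R1, R2 with R2/(R1+R2) = 0.186 and R1‖R2 ≤ 50.1 kΩ will meet the spec.)

R_th ≤ 50.1 kΩ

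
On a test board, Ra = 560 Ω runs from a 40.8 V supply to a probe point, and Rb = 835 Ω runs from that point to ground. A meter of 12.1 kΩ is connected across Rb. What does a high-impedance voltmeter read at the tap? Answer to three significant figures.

V_out ≈ 23.8 V

The load sits in parallel with Rb: Rb‖R_L = (835 × 12100) / (835 + 12100) = 781.1 Ω.
V_out = 40.8 × 781.1 / (560 + 781.1) = 40.8 × 781.1/1341 = 23.8 V.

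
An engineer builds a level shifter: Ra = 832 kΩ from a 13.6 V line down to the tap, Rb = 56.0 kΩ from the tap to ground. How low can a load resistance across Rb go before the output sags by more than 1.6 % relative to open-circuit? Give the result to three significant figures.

Output resistance R_th = Ra‖Rb = (832 × 56.0)/888.0 = 52.47 kΩ.
The fractional drop is R_th/(R_th + R_L); requiring this ≤ 0.0160 gives R_L ≥ R_th(1/0.0160 − 1) = 52.47 × 61.50 = 3.23 MΩ.

R_L(min) ≈ 3.23 MΩ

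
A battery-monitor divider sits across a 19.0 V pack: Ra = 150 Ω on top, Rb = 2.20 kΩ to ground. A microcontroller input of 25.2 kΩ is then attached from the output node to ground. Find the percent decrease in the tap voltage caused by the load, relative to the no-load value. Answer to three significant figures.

The divider's output (Thévenin) resistance is Ra‖Rb = 140.4 Ω.
Fractional drop under load = R_th/(R_th + R_L) = 140.4 / (140.4 + 25200) = 0.005542.
So the output falls by 0.554 %.

0.554 %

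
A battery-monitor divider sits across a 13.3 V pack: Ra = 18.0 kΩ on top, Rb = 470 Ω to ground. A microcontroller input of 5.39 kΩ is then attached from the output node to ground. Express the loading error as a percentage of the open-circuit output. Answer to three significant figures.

The divider's output (Thévenin) resistance is Ra‖Rb = 458.0 Ω.
Fractional drop under load = R_th/(R_th + R_L) = 458.0 / (458.0 + 5390) = 0.07832.
So the output falls by 7.83 %.

7.83 %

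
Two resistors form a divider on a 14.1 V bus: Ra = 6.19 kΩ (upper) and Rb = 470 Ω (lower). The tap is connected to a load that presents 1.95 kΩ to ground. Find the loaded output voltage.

V_out ≈ 0.813 V

The load sits in parallel with Rb: Rb‖R_L = (470 × 1950) / (470 + 1950) = 378.7 Ω.
V_out = 14.1 × 378.7 / (6190 + 378.7) = 14.1 × 378.7/6569 = 0.813 V.
(Unloaded it would have been 0.995 V.)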